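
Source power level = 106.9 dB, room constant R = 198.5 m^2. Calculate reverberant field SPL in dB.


Given values:
  Lw = 106.9 dB, R = 198.5 m^2
Formula: SPL = Lw + 10 * log10(4 / R)
Compute 4 / R = 4 / 198.5 = 0.020151
Compute 10 * log10(0.020151) = -16.957
SPL = 106.9 + (-16.957) = 89.94

89.94 dB


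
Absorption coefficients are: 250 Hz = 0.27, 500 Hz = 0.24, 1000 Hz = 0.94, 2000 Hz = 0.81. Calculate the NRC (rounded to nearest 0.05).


Given values:
  a_250 = 0.27, a_500 = 0.24
  a_1000 = 0.94, a_2000 = 0.81
Formula: NRC = (a250 + a500 + a1000 + a2000) / 4
Sum = 0.27 + 0.24 + 0.94 + 0.81 = 2.26
NRC = 2.26 / 4 = 0.565
Rounded to nearest 0.05: 0.55

0.55


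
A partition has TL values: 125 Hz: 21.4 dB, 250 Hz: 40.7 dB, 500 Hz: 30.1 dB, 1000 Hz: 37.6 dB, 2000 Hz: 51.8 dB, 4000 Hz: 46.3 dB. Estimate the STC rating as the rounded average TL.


Given TL values at each frequency:
  125 Hz: 21.4 dB
  250 Hz: 40.7 dB
  500 Hz: 30.1 dB
  1000 Hz: 37.6 dB
  2000 Hz: 51.8 dB
  4000 Hz: 46.3 dB
Formula: STC ~ round(average of TL values)
Sum = 21.4 + 40.7 + 30.1 + 37.6 + 51.8 + 46.3 = 227.9
Average = 227.9 / 6 = 37.98
Rounded: 38

38


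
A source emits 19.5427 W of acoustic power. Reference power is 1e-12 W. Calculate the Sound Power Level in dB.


Given values:
  W = 19.5427 W
  W_ref = 1e-12 W
Formula: SWL = 10 * log10(W / W_ref)
Compute ratio: W / W_ref = 19542700000000
Compute log10: log10(19542700000000) = 13.290985
Multiply: SWL = 10 * 13.290985 = 132.91

132.91 dB


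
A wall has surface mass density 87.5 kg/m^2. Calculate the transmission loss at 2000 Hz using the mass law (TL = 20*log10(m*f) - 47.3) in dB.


Given values:
  m = 87.5 kg/m^2, f = 2000 Hz
Formula: TL = 20 * log10(m * f) - 47.3
Compute m * f = 87.5 * 2000 = 175000.0
Compute log10(175000.0) = 5.243038
Compute 20 * 5.243038 = 104.8608
TL = 104.8608 - 47.3 = 57.56

57.56 dB


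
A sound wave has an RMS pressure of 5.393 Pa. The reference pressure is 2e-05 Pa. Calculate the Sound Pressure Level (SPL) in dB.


Given values:
  p = 5.393 Pa
  p_ref = 2e-05 Pa
Formula: SPL = 20 * log10(p / p_ref)
Compute ratio: p / p_ref = 5.393 / 2e-05 = 269650
Compute log10: log10(269650) = 5.4308
Multiply: SPL = 20 * 5.4308 = 108.62

108.62 dB


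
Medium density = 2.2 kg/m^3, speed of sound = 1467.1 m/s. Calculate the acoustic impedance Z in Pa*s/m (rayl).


Given values:
  rho = 2.2 kg/m^3
  c = 1467.1 m/s
Formula: Z = rho * c
Z = 2.2 * 1467.1
Z = 3227.62

3227.62 rayl


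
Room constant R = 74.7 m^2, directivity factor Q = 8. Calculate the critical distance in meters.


Given values:
  R = 74.7 m^2, Q = 8
Formula: d_c = 0.141 * sqrt(Q * R)
Compute Q * R = 8 * 74.7 = 597.6
Compute sqrt(597.6) = 24.4459
d_c = 0.141 * 24.4459 = 3.447

3.447 m


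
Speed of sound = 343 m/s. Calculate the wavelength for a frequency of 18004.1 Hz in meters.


Given values:
  c = 343 m/s, f = 18004.1 Hz
Formula: lambda = c / f
lambda = 343 / 18004.1
lambda = 0.0191

0.0191 m


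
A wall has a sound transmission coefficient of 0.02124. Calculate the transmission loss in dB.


Given values:
  tau = 0.02124
Formula: TL = 10 * log10(1 / tau)
Compute 1 / tau = 1 / 0.02124 = 47.081
Compute log10(47.081) = 1.672846
TL = 10 * 1.672846 = 16.73

16.73 dB


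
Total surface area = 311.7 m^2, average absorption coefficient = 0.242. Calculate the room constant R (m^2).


Given values:
  S = 311.7 m^2, alpha = 0.242
Formula: R = S * alpha / (1 - alpha)
Numerator: 311.7 * 0.242 = 75.4314
Denominator: 1 - 0.242 = 0.758
R = 75.4314 / 0.758 = 99.51

99.51 m^2


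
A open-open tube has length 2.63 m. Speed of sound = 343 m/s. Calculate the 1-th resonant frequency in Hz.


Given values:
  Tube type: open-open, L = 2.63 m, c = 343 m/s, n = 1
Formula: f_n = n * c / (2 * L)
Compute 2 * L = 2 * 2.63 = 5.26
f = 1 * 343 / 5.26
f = 65.21

65.21 Hz


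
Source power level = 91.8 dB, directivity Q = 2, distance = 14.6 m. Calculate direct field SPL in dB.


Given values:
  Lw = 91.8 dB, Q = 2, r = 14.6 m
Formula: SPL = Lw + 10 * log10(Q / (4 * pi * r^2))
Compute 4 * pi * r^2 = 4 * pi * 14.6^2 = 2678.6476
Compute Q / denom = 2 / 2678.6476 = 0.00074665
Compute 10 * log10(0.00074665) = -31.2688
SPL = 91.8 + (-31.2688) = 60.53

60.53 dB


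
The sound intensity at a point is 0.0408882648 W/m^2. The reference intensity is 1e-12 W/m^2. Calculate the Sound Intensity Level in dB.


Given values:
  I = 0.0408882648 W/m^2
  I_ref = 1e-12 W/m^2
Formula: SIL = 10 * log10(I / I_ref)
Compute ratio: I / I_ref = 40888264800
Compute log10: log10(40888264800) = 10.611599
Multiply: SIL = 10 * 10.611599 = 106.12

106.12 dB


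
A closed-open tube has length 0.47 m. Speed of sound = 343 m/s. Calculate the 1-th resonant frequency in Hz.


Given values:
  Tube type: closed-open, L = 0.47 m, c = 343 m/s, n = 1
Formula: f_n = (2n - 1) * c / (4 * L)
Compute 2n - 1 = 2*1 - 1 = 1
Compute 4 * L = 4 * 0.47 = 1.88
f = 1 * 343 / 1.88
f = 182.45

182.45 Hz


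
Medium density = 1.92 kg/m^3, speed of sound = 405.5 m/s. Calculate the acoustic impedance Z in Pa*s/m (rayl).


Given values:
  rho = 1.92 kg/m^3
  c = 405.5 m/s
Formula: Z = rho * c
Z = 1.92 * 405.5
Z = 778.56

778.56 rayl


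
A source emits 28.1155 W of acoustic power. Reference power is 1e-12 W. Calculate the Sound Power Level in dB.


Given values:
  W = 28.1155 W
  W_ref = 1e-12 W
Formula: SWL = 10 * log10(W / W_ref)
Compute ratio: W / W_ref = 28115500000000
Compute log10: log10(28115500000000) = 13.448946
Multiply: SWL = 10 * 13.448946 = 134.49

134.49 dB


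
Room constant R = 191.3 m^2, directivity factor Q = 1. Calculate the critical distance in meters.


Given values:
  R = 191.3 m^2, Q = 1
Formula: d_c = 0.141 * sqrt(Q * R)
Compute Q * R = 1 * 191.3 = 191.3
Compute sqrt(191.3) = 13.8311
d_c = 0.141 * 13.8311 = 1.95

1.95 m


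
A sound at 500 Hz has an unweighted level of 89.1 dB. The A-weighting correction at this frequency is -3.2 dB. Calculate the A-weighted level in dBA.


Given values:
  SPL = 89.1 dB
  A-weighting at 500 Hz = -3.2 dB
Formula: L_A = SPL + A_weight
L_A = 89.1 + (-3.2)
L_A = 85.9

85.9 dBA


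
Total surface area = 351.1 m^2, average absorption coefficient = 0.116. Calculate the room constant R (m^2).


Given values:
  S = 351.1 m^2, alpha = 0.116
Formula: R = S * alpha / (1 - alpha)
Numerator: 351.1 * 0.116 = 40.7276
Denominator: 1 - 0.116 = 0.884
R = 40.7276 / 0.884 = 46.07

46.07 m^2


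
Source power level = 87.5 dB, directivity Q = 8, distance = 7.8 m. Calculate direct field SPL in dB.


Given values:
  Lw = 87.5 dB, Q = 8, r = 7.8 m
Formula: SPL = Lw + 10 * log10(Q / (4 * pi * r^2))
Compute 4 * pi * r^2 = 4 * pi * 7.8^2 = 764.538
Compute Q / denom = 8 / 764.538 = 0.01046384
Compute 10 * log10(0.01046384) = -19.8031
SPL = 87.5 + (-19.8031) = 67.7

67.7 dB


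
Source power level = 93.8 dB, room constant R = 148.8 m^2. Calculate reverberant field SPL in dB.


Given values:
  Lw = 93.8 dB, R = 148.8 m^2
Formula: SPL = Lw + 10 * log10(4 / R)
Compute 4 / R = 4 / 148.8 = 0.026882
Compute 10 * log10(0.026882) = -15.7054
SPL = 93.8 + (-15.7054) = 78.09

78.09 dB


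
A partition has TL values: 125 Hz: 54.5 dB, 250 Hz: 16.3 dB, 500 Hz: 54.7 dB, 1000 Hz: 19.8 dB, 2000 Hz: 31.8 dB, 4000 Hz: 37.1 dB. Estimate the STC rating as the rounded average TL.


Given TL values at each frequency:
  125 Hz: 54.5 dB
  250 Hz: 16.3 dB
  500 Hz: 54.7 dB
  1000 Hz: 19.8 dB
  2000 Hz: 31.8 dB
  4000 Hz: 37.1 dB
Formula: STC ~ round(average of TL values)
Sum = 54.5 + 16.3 + 54.7 + 19.8 + 31.8 + 37.1 = 214.2
Average = 214.2 / 6 = 35.7
Rounded: 36

36


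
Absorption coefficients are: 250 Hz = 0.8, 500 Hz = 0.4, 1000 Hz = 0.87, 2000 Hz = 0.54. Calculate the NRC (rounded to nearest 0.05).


Given values:
  a_250 = 0.8, a_500 = 0.4
  a_1000 = 0.87, a_2000 = 0.54
Formula: NRC = (a250 + a500 + a1000 + a2000) / 4
Sum = 0.8 + 0.4 + 0.87 + 0.54 = 2.61
NRC = 2.61 / 4 = 0.6525
Rounded to nearest 0.05: 0.65

0.65


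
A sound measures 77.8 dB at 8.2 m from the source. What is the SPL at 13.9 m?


Given values:
  SPL1 = 77.8 dB, r1 = 8.2 m, r2 = 13.9 m
Formula: SPL2 = SPL1 - 20 * log10(r2 / r1)
Compute ratio: r2 / r1 = 13.9 / 8.2 = 1.6951
Compute log10: log10(1.6951) = 0.229195
Compute drop: 20 * 0.229195 = 4.5839
SPL2 = 77.8 - 4.5839 = 73.22

73.22 dB


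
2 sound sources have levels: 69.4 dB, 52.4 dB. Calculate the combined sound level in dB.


Formula: L_total = 10 * log10( sum(10^(Li/10)) )
  Source 1: 10^(69.4/10) = 8709635.8996
  Source 2: 10^(52.4/10) = 173780.0829
Sum of linear values = 8883415.9825
L_total = 10 * log10(8883415.9825) = 69.49

69.49 dB


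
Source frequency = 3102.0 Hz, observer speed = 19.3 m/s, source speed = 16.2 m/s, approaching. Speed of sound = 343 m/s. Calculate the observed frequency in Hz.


Given values:
  f_s = 3102.0 Hz, v_o = 19.3 m/s, v_s = 16.2 m/s
  Direction: approaching
Formula: f_o = f_s * (c + v_o) / (c - v_s)
Numerator: c + v_o = 343 + 19.3 = 362.3
Denominator: c - v_s = 343 - 16.2 = 326.8
f_o = 3102.0 * 362.3 / 326.8 = 3438.97

3438.97 Hz


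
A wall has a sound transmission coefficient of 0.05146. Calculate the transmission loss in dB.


Given values:
  tau = 0.05146
Formula: TL = 10 * log10(1 / tau)
Compute 1 / tau = 1 / 0.05146 = 19.4326
Compute log10(19.4326) = 1.288531
TL = 10 * 1.288531 = 12.89

12.89 dB


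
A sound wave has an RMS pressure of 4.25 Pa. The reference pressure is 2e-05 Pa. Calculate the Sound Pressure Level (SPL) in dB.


Given values:
  p = 4.25 Pa
  p_ref = 2e-05 Pa
Formula: SPL = 20 * log10(p / p_ref)
Compute ratio: p / p_ref = 4.25 / 2e-05 = 212500
Compute log10: log10(212500) = 5.327359
Multiply: SPL = 20 * 5.327359 = 106.55

106.55 dB


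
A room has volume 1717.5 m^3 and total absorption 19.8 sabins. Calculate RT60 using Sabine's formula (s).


Given values:
  V = 1717.5 m^3
  A = 19.8 sabins
Formula: RT60 = 0.161 * V / A
Numerator: 0.161 * 1717.5 = 276.5175
RT60 = 276.5175 / 19.8 = 13.966

13.966 s


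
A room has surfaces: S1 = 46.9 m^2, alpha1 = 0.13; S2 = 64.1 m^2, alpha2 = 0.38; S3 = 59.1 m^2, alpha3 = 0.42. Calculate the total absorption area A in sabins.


Given surfaces:
  Surface 1: 46.9 * 0.13 = 6.097
  Surface 2: 64.1 * 0.38 = 24.358
  Surface 3: 59.1 * 0.42 = 24.822
Formula: A = sum(Si * alpha_i)
A = 6.097 + 24.358 + 24.822
A = 55.28

55.28 sabins


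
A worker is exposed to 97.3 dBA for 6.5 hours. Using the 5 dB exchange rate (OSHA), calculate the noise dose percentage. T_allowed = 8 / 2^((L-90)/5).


Given values:
  L = 97.3 dBA, T = 6.5 hours
Formula: T_allowed = 8 / 2^((L - 90) / 5)
Compute exponent: (97.3 - 90) / 5 = 1.46
Compute 2^(1.46) = 2.751084
T_allowed = 8 / 2.751084 = 2.907945 hours
Dose = (T / T_allowed) * 100
Dose = (6.5 / 2.907945) * 100 = 223.53

223.53 %


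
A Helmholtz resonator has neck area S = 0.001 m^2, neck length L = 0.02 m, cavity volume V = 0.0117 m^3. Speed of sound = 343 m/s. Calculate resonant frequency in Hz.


Given values:
  S = 0.001 m^2, L = 0.02 m, V = 0.0117 m^3, c = 343 m/s
Formula: f = (c / (2*pi)) * sqrt(S / (V * L))
Compute V * L = 0.0117 * 0.02 = 0.000234
Compute S / (V * L) = 0.001 / 0.000234 = 4.2735
Compute sqrt(4.2735) = 2.067245
Compute c / (2*pi) = 343 / 6.283185 = 54.590148
f = 54.590148 * 2.067245 = 112.85

112.85 Hz


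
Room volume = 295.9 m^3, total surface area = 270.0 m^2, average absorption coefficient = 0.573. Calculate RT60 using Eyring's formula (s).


Given values:
  V = 295.9 m^3, S = 270.0 m^2, alpha = 0.573
Formula: RT60 = 0.161 * V / (-S * ln(1 - alpha))
Compute ln(1 - 0.573) = ln(0.427) = -0.850971
Denominator: -270.0 * -0.850971 = 229.7622
Numerator: 0.161 * 295.9 = 47.6399
RT60 = 47.6399 / 229.7622 = 0.207

0.207 s


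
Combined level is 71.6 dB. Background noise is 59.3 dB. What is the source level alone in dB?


Given values:
  L_total = 71.6 dB, L_bg = 59.3 dB
Formula: L_source = 10 * log10(10^(L_total/10) - 10^(L_bg/10))
Convert to linear:
  10^(71.6/10) = 14454397.7075
  10^(59.3/10) = 851138.0382
Difference: 14454397.7075 - 851138.0382 = 13603259.6693
L_source = 10 * log10(13603259.6693) = 71.34

71.34 dB


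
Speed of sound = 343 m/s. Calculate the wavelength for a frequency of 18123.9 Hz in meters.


Given values:
  c = 343 m/s, f = 18123.9 Hz
Formula: lambda = c / f
lambda = 343 / 18123.9
lambda = 0.0189

0.0189 m


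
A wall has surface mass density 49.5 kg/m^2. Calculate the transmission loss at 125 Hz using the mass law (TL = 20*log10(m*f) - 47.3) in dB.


Given values:
  m = 49.5 kg/m^2, f = 125 Hz
Formula: TL = 20 * log10(m * f) - 47.3
Compute m * f = 49.5 * 125 = 6187.5
Compute log10(6187.5) = 3.791515
Compute 20 * 3.791515 = 75.8303
TL = 75.8303 - 47.3 = 28.53

28.53 dB


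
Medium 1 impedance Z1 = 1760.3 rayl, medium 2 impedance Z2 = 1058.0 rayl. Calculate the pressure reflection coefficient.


Given values:
  Z1 = 1760.3 rayl, Z2 = 1058.0 rayl
Formula: R = (Z2 - Z1) / (Z2 + Z1)
Numerator: Z2 - Z1 = 1058.0 - 1760.3 = -702.3
Denominator: Z2 + Z1 = 1058.0 + 1760.3 = 2818.3
R = -702.3 / 2818.3 = -0.2492

-0.2492


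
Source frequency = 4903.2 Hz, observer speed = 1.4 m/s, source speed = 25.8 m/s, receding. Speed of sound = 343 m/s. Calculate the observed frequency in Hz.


Given values:
  f_s = 4903.2 Hz, v_o = 1.4 m/s, v_s = 25.8 m/s
  Direction: receding
Formula: f_o = f_s * (c - v_o) / (c + v_s)
Numerator: c - v_o = 343 - 1.4 = 341.6
Denominator: c + v_s = 343 + 25.8 = 368.8
f_o = 4903.2 * 341.6 / 368.8 = 4541.58

4541.58 Hz


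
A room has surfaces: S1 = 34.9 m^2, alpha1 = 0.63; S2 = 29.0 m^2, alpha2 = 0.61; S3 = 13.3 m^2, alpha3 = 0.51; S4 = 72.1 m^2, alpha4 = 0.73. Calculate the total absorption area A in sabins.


Given surfaces:
  Surface 1: 34.9 * 0.63 = 21.987
  Surface 2: 29.0 * 0.61 = 17.69
  Surface 3: 13.3 * 0.51 = 6.783
  Surface 4: 72.1 * 0.73 = 52.633
Formula: A = sum(Si * alpha_i)
A = 21.987 + 17.69 + 6.783 + 52.633
A = 99.09

99.09 sabins


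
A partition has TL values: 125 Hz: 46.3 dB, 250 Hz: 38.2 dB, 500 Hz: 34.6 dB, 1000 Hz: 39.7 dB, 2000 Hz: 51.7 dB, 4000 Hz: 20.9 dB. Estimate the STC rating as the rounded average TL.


Given TL values at each frequency:
  125 Hz: 46.3 dB
  250 Hz: 38.2 dB
  500 Hz: 34.6 dB
  1000 Hz: 39.7 dB
  2000 Hz: 51.7 dB
  4000 Hz: 20.9 dB
Formula: STC ~ round(average of TL values)
Sum = 46.3 + 38.2 + 34.6 + 39.7 + 51.7 + 20.9 = 231.4
Average = 231.4 / 6 = 38.57
Rounded: 39

39


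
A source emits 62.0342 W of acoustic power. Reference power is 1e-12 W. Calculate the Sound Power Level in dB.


Given values:
  W = 62.0342 W
  W_ref = 1e-12 W
Formula: SWL = 10 * log10(W / W_ref)
Compute ratio: W / W_ref = 62034200000000
Compute log10: log10(62034200000000) = 13.792631
Multiply: SWL = 10 * 13.792631 = 137.93

137.93 dB


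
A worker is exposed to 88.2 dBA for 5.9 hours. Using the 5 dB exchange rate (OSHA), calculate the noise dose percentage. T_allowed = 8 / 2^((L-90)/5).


Given values:
  L = 88.2 dBA, T = 5.9 hours
Formula: T_allowed = 8 / 2^((L - 90) / 5)
Compute exponent: (88.2 - 90) / 5 = -0.36
Compute 2^(-0.36) = 0.779165
T_allowed = 8 / 0.779165 = 10.267402 hours
Dose = (T / T_allowed) * 100
Dose = (5.9 / 10.267402) * 100 = 57.46

57.46 %


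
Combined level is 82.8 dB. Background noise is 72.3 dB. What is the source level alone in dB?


Given values:
  L_total = 82.8 dB, L_bg = 72.3 dB
Formula: L_source = 10 * log10(10^(L_total/10) - 10^(L_bg/10))
Convert to linear:
  10^(82.8/10) = 190546071.7963
  10^(72.3/10) = 16982436.5246
Difference: 190546071.7963 - 16982436.5246 = 173563635.2717
L_source = 10 * log10(173563635.2717) = 82.39

82.39 dB


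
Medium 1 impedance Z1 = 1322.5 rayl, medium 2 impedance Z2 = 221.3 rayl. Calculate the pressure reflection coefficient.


Given values:
  Z1 = 1322.5 rayl, Z2 = 221.3 rayl
Formula: R = (Z2 - Z1) / (Z2 + Z1)
Numerator: Z2 - Z1 = 221.3 - 1322.5 = -1101.2
Denominator: Z2 + Z1 = 221.3 + 1322.5 = 1543.8
R = -1101.2 / 1543.8 = -0.7133

-0.7133


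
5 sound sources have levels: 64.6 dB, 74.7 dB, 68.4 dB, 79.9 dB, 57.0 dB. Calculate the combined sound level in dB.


Formula: L_total = 10 * log10( sum(10^(Li/10)) )
  Source 1: 10^(64.6/10) = 2884031.5031
  Source 2: 10^(74.7/10) = 29512092.2667
  Source 3: 10^(68.4/10) = 6918309.7092
  Source 4: 10^(79.9/10) = 97723722.0956
  Source 5: 10^(57.0/10) = 501187.2336
Sum of linear values = 137539342.8082
L_total = 10 * log10(137539342.8082) = 81.38

81.38 dB


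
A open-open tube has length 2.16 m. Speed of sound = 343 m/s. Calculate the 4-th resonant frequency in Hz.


Given values:
  Tube type: open-open, L = 2.16 m, c = 343 m/s, n = 4
Formula: f_n = n * c / (2 * L)
Compute 2 * L = 2 * 2.16 = 4.32
f = 4 * 343 / 4.32
f = 317.59

317.59 Hz


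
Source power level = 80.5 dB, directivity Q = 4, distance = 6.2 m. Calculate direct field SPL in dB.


Given values:
  Lw = 80.5 dB, Q = 4, r = 6.2 m
Formula: SPL = Lw + 10 * log10(Q / (4 * pi * r^2))
Compute 4 * pi * r^2 = 4 * pi * 6.2^2 = 483.0513
Compute Q / denom = 4 / 483.0513 = 0.00828069
Compute 10 * log10(0.00828069) = -20.8193
SPL = 80.5 + (-20.8193) = 59.68

59.68 dB


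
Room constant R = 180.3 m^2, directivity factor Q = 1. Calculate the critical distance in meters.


Given values:
  R = 180.3 m^2, Q = 1
Formula: d_c = 0.141 * sqrt(Q * R)
Compute Q * R = 1 * 180.3 = 180.3
Compute sqrt(180.3) = 13.4276
d_c = 0.141 * 13.4276 = 1.893

1.893 m


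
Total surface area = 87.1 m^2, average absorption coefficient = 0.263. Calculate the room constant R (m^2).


Given values:
  S = 87.1 m^2, alpha = 0.263
Formula: R = S * alpha / (1 - alpha)
Numerator: 87.1 * 0.263 = 22.9073
Denominator: 1 - 0.263 = 0.737
R = 22.9073 / 0.737 = 31.08

31.08 m^2


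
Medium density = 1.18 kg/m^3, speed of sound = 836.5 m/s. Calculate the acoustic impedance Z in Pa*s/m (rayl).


Given values:
  rho = 1.18 kg/m^3
  c = 836.5 m/s
Formula: Z = rho * c
Z = 1.18 * 836.5
Z = 987.07

987.07 rayl


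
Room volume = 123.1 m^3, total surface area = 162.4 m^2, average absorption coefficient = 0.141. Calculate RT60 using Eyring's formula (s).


Given values:
  V = 123.1 m^3, S = 162.4 m^2, alpha = 0.141
Formula: RT60 = 0.161 * V / (-S * ln(1 - alpha))
Compute ln(1 - 0.141) = ln(0.859) = -0.151986
Denominator: -162.4 * -0.151986 = 24.6825
Numerator: 0.161 * 123.1 = 19.8191
RT60 = 19.8191 / 24.6825 = 0.803

0.803 s


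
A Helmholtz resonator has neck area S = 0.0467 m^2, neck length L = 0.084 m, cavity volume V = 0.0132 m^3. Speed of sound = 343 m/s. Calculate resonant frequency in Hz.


Given values:
  S = 0.0467 m^2, L = 0.084 m, V = 0.0132 m^3, c = 343 m/s
Formula: f = (c / (2*pi)) * sqrt(S / (V * L))
Compute V * L = 0.0132 * 0.084 = 0.0011088
Compute S / (V * L) = 0.0467 / 0.0011088 = 42.1176
Compute sqrt(42.1176) = 6.489807
Compute c / (2*pi) = 343 / 6.283185 = 54.590148
f = 54.590148 * 6.489807 = 354.28

354.28 Hz


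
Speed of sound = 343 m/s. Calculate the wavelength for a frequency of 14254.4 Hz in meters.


Given values:
  c = 343 m/s, f = 14254.4 Hz
Formula: lambda = c / f
lambda = 343 / 14254.4
lambda = 0.0241

0.0241 m


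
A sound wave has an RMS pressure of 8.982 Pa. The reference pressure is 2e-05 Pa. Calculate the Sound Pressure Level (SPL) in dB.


Given values:
  p = 8.982 Pa
  p_ref = 2e-05 Pa
Formula: SPL = 20 * log10(p / p_ref)
Compute ratio: p / p_ref = 8.982 / 2e-05 = 449100
Compute log10: log10(449100) = 5.652343
Multiply: SPL = 20 * 5.652343 = 113.05

113.05 dB


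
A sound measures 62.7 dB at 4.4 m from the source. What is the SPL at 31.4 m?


Given values:
  SPL1 = 62.7 dB, r1 = 4.4 m, r2 = 31.4 m
Formula: SPL2 = SPL1 - 20 * log10(r2 / r1)
Compute ratio: r2 / r1 = 31.4 / 4.4 = 7.1364
Compute log10: log10(7.1364) = 0.853479
Compute drop: 20 * 0.853479 = 17.0696
SPL2 = 62.7 - 17.0696 = 45.63

45.63 dB


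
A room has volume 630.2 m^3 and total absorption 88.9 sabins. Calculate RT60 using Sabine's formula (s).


Given values:
  V = 630.2 m^3
  A = 88.9 sabins
Formula: RT60 = 0.161 * V / A
Numerator: 0.161 * 630.2 = 101.4622
RT60 = 101.4622 / 88.9 = 1.141

1.141 s


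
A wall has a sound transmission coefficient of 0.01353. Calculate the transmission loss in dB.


Given values:
  tau = 0.01353
Formula: TL = 10 * log10(1 / tau)
Compute 1 / tau = 1 / 0.01353 = 73.9098
Compute log10(73.9098) = 1.868702
TL = 10 * 1.868702 = 18.69

18.69 dB


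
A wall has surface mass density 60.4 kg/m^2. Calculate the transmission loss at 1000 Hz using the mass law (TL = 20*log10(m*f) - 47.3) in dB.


Given values:
  m = 60.4 kg/m^2, f = 1000 Hz
Formula: TL = 20 * log10(m * f) - 47.3
Compute m * f = 60.4 * 1000 = 60400.0
Compute log10(60400.0) = 4.781037
Compute 20 * 4.781037 = 95.6207
TL = 95.6207 - 47.3 = 48.32

48.32 dB


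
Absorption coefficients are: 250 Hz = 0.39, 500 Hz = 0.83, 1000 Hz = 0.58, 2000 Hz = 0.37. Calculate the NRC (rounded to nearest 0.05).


Given values:
  a_250 = 0.39, a_500 = 0.83
  a_1000 = 0.58, a_2000 = 0.37
Formula: NRC = (a250 + a500 + a1000 + a2000) / 4
Sum = 0.39 + 0.83 + 0.58 + 0.37 = 2.17
NRC = 2.17 / 4 = 0.5425
Rounded to nearest 0.05: 0.55

0.55


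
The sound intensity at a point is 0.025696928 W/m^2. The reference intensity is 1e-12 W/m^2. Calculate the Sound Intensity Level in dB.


Given values:
  I = 0.025696928 W/m^2
  I_ref = 1e-12 W/m^2
Formula: SIL = 10 * log10(I / I_ref)
Compute ratio: I / I_ref = 25696928000
Compute log10: log10(25696928000) = 10.409881
Multiply: SIL = 10 * 10.409881 = 104.1

104.1 dB


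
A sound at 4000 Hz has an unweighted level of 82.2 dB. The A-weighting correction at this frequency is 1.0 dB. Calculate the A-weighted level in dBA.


Given values:
  SPL = 82.2 dB
  A-weighting at 4000 Hz = 1.0 dB
Formula: L_A = SPL + A_weight
L_A = 82.2 + (1.0)
L_A = 83.2

83.2 dBA


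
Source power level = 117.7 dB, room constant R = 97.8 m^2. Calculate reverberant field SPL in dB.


Given values:
  Lw = 117.7 dB, R = 97.8 m^2
Formula: SPL = Lw + 10 * log10(4 / R)
Compute 4 / R = 4 / 97.8 = 0.0409
Compute 10 * log10(0.0409) = -13.8828
SPL = 117.7 + (-13.8828) = 103.82

103.82 dB


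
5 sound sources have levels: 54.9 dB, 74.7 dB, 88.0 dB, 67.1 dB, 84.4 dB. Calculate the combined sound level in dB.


Formula: L_total = 10 * log10( sum(10^(Li/10)) )
  Source 1: 10^(54.9/10) = 309029.5433
  Source 2: 10^(74.7/10) = 29512092.2667
  Source 3: 10^(88.0/10) = 630957344.4802
  Source 4: 10^(67.1/10) = 5128613.8399
  Source 5: 10^(84.4/10) = 275422870.3338
Sum of linear values = 941329950.4639
L_total = 10 * log10(941329950.4639) = 89.74

89.74 dB


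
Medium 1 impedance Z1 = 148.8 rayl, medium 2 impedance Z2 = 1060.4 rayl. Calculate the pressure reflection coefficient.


Given values:
  Z1 = 148.8 rayl, Z2 = 1060.4 rayl
Formula: R = (Z2 - Z1) / (Z2 + Z1)
Numerator: Z2 - Z1 = 1060.4 - 148.8 = 911.6
Denominator: Z2 + Z1 = 1060.4 + 148.8 = 1209.2
R = 911.6 / 1209.2 = 0.7539

0.7539


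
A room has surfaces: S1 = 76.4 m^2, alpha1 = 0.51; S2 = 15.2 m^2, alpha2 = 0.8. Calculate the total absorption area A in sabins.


Given surfaces:
  Surface 1: 76.4 * 0.51 = 38.964
  Surface 2: 15.2 * 0.8 = 12.16
Formula: A = sum(Si * alpha_i)
A = 38.964 + 12.16
A = 51.12

51.12 sabins


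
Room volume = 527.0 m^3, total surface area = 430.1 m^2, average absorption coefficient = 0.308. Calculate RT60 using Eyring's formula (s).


Given values:
  V = 527.0 m^3, S = 430.1 m^2, alpha = 0.308
Formula: RT60 = 0.161 * V / (-S * ln(1 - alpha))
Compute ln(1 - 0.308) = ln(0.692) = -0.368169
Denominator: -430.1 * -0.368169 = 158.3495
Numerator: 0.161 * 527.0 = 84.847
RT60 = 84.847 / 158.3495 = 0.536

0.536 s


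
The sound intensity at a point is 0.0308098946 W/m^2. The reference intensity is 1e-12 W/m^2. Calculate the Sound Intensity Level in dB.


Given values:
  I = 0.0308098946 W/m^2
  I_ref = 1e-12 W/m^2
Formula: SIL = 10 * log10(I / I_ref)
Compute ratio: I / I_ref = 30809894600
Compute log10: log10(30809894600) = 10.48869
Multiply: SIL = 10 * 10.48869 = 104.89

104.89 dB


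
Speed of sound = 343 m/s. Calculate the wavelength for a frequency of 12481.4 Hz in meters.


Given values:
  c = 343 m/s, f = 12481.4 Hz
Formula: lambda = c / f
lambda = 343 / 12481.4
lambda = 0.0275

0.0275 m


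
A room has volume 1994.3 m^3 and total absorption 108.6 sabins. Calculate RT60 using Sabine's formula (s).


Given values:
  V = 1994.3 m^3
  A = 108.6 sabins
Formula: RT60 = 0.161 * V / A
Numerator: 0.161 * 1994.3 = 321.0823
RT60 = 321.0823 / 108.6 = 2.957

2.957 s


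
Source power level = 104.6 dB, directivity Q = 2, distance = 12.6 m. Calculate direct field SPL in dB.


Given values:
  Lw = 104.6 dB, Q = 2, r = 12.6 m
Formula: SPL = Lw + 10 * log10(Q / (4 * pi * r^2))
Compute 4 * pi * r^2 = 4 * pi * 12.6^2 = 1995.037
Compute Q / denom = 2 / 1995.037 = 0.00100249
Compute 10 * log10(0.00100249) = -29.9892
SPL = 104.6 + (-29.9892) = 74.61

74.61 dB


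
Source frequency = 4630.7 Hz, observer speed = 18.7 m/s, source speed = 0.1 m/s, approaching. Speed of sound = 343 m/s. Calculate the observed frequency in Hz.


Given values:
  f_s = 4630.7 Hz, v_o = 18.7 m/s, v_s = 0.1 m/s
  Direction: approaching
Formula: f_o = f_s * (c + v_o) / (c - v_s)
Numerator: c + v_o = 343 + 18.7 = 361.7
Denominator: c - v_s = 343 - 0.1 = 342.9
f_o = 4630.7 * 361.7 / 342.9 = 4884.58

4884.58 Hz


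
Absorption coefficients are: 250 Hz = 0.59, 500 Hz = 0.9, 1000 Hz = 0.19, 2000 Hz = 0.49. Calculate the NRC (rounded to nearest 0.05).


Given values:
  a_250 = 0.59, a_500 = 0.9
  a_1000 = 0.19, a_2000 = 0.49
Formula: NRC = (a250 + a500 + a1000 + a2000) / 4
Sum = 0.59 + 0.9 + 0.19 + 0.49 = 2.17
NRC = 2.17 / 4 = 0.5425
Rounded to nearest 0.05: 0.55

0.55


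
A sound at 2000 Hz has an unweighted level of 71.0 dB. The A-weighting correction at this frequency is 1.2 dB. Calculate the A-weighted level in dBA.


Given values:
  SPL = 71.0 dB
  A-weighting at 2000 Hz = 1.2 dB
Formula: L_A = SPL + A_weight
L_A = 71.0 + (1.2)
L_A = 72.2

72.2 dBA


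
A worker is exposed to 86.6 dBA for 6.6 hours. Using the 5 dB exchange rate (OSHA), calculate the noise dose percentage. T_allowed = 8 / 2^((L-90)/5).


Given values:
  L = 86.6 dBA, T = 6.6 hours
Formula: T_allowed = 8 / 2^((L - 90) / 5)
Compute exponent: (86.6 - 90) / 5 = -0.68
Compute 2^(-0.68) = 0.624165
T_allowed = 8 / 0.624165 = 12.817124 hours
Dose = (T / T_allowed) * 100
Dose = (6.6 / 12.817124) * 100 = 51.49

51.49 %


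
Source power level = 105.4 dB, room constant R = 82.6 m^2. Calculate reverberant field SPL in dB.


Given values:
  Lw = 105.4 dB, R = 82.6 m^2
Formula: SPL = Lw + 10 * log10(4 / R)
Compute 4 / R = 4 / 82.6 = 0.048426
Compute 10 * log10(0.048426) = -13.1492
SPL = 105.4 + (-13.1492) = 92.25

92.25 dB


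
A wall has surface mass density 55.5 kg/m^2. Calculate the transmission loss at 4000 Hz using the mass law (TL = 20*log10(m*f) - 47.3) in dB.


Given values:
  m = 55.5 kg/m^2, f = 4000 Hz
Formula: TL = 20 * log10(m * f) - 47.3
Compute m * f = 55.5 * 4000 = 222000.0
Compute log10(222000.0) = 5.346353
Compute 20 * 5.346353 = 106.9271
TL = 106.9271 - 47.3 = 59.63

59.63 dB


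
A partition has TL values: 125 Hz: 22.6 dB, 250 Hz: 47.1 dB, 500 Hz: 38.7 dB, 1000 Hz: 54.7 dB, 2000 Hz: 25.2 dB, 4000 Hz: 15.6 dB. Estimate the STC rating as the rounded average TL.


Given TL values at each frequency:
  125 Hz: 22.6 dB
  250 Hz: 47.1 dB
  500 Hz: 38.7 dB
  1000 Hz: 54.7 dB
  2000 Hz: 25.2 dB
  4000 Hz: 15.6 dB
Formula: STC ~ round(average of TL values)
Sum = 22.6 + 47.1 + 38.7 + 54.7 + 25.2 + 15.6 = 203.9
Average = 203.9 / 6 = 33.98
Rounded: 34

34


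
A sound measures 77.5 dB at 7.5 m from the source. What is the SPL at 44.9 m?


Given values:
  SPL1 = 77.5 dB, r1 = 7.5 m, r2 = 44.9 m
Formula: SPL2 = SPL1 - 20 * log10(r2 / r1)
Compute ratio: r2 / r1 = 44.9 / 7.5 = 5.9867
Compute log10: log10(5.9867) = 0.777187
Compute drop: 20 * 0.777187 = 15.5437
SPL2 = 77.5 - 15.5437 = 61.96

61.96 dB


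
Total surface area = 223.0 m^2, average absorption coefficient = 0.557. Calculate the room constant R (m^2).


Given values:
  S = 223.0 m^2, alpha = 0.557
Formula: R = S * alpha / (1 - alpha)
Numerator: 223.0 * 0.557 = 124.211
Denominator: 1 - 0.557 = 0.443
R = 124.211 / 0.443 = 280.39

280.39 m^2


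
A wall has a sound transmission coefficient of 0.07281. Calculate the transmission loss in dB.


Given values:
  tau = 0.07281
Formula: TL = 10 * log10(1 / tau)
Compute 1 / tau = 1 / 0.07281 = 13.7344
Compute log10(13.7344) = 1.13781
TL = 10 * 1.13781 = 11.38

11.38 dB


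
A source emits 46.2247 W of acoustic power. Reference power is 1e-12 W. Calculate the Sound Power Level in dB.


Given values:
  W = 46.2247 W
  W_ref = 1e-12 W
Formula: SWL = 10 * log10(W / W_ref)
Compute ratio: W / W_ref = 46224700000000
Compute log10: log10(46224700000000) = 13.664874
Multiply: SWL = 10 * 13.664874 = 136.65

136.65 dB


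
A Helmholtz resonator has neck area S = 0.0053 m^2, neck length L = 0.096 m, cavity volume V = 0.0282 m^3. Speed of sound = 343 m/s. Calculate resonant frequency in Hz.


Given values:
  S = 0.0053 m^2, L = 0.096 m, V = 0.0282 m^3, c = 343 m/s
Formula: f = (c / (2*pi)) * sqrt(S / (V * L))
Compute V * L = 0.0282 * 0.096 = 0.0027072
Compute S / (V * L) = 0.0053 / 0.0027072 = 1.9577
Compute sqrt(1.9577) = 1.399178
Compute c / (2*pi) = 343 / 6.283185 = 54.590148
f = 54.590148 * 1.399178 = 76.38

76.38 Hz


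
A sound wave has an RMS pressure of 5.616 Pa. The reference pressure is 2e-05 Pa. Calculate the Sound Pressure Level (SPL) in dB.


Given values:
  p = 5.616 Pa
  p_ref = 2e-05 Pa
Formula: SPL = 20 * log10(p / p_ref)
Compute ratio: p / p_ref = 5.616 / 2e-05 = 280800
Compute log10: log10(280800) = 5.448397
Multiply: SPL = 20 * 5.448397 = 108.97

108.97 dB


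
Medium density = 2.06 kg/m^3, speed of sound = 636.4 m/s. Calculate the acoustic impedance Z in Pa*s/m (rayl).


Given values:
  rho = 2.06 kg/m^3
  c = 636.4 m/s
Formula: Z = rho * c
Z = 2.06 * 636.4
Z = 1310.98

1310.98 rayl


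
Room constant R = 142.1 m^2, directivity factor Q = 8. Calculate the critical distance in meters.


Given values:
  R = 142.1 m^2, Q = 8
Formula: d_c = 0.141 * sqrt(Q * R)
Compute Q * R = 8 * 142.1 = 1136.8
Compute sqrt(1136.8) = 33.7165
d_c = 0.141 * 33.7165 = 4.754

4.754 m


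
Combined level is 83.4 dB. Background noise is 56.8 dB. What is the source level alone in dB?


Given values:
  L_total = 83.4 dB, L_bg = 56.8 dB
Formula: L_source = 10 * log10(10^(L_total/10) - 10^(L_bg/10))
Convert to linear:
  10^(83.4/10) = 218776162.395
  10^(56.8/10) = 478630.0923
Difference: 218776162.395 - 478630.0923 = 218297532.3027
L_source = 10 * log10(218297532.3027) = 83.39

83.39 dB


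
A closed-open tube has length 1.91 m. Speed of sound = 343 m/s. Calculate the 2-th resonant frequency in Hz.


Given values:
  Tube type: closed-open, L = 1.91 m, c = 343 m/s, n = 2
Formula: f_n = (2n - 1) * c / (4 * L)
Compute 2n - 1 = 2*2 - 1 = 3
Compute 4 * L = 4 * 1.91 = 7.64
f = 3 * 343 / 7.64
f = 134.69

134.69 Hz


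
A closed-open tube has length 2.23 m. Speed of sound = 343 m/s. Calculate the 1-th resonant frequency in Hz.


Given values:
  Tube type: closed-open, L = 2.23 m, c = 343 m/s, n = 1
Formula: f_n = (2n - 1) * c / (4 * L)
Compute 2n - 1 = 2*1 - 1 = 1
Compute 4 * L = 4 * 2.23 = 8.92
f = 1 * 343 / 8.92
f = 38.45

38.45 Hz


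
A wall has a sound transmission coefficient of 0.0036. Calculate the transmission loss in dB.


Given values:
  tau = 0.0036
Formula: TL = 10 * log10(1 / tau)
Compute 1 / tau = 1 / 0.0036 = 277.7778
Compute log10(277.7778) = 2.443698
TL = 10 * 2.443698 = 24.44

24.44 dB


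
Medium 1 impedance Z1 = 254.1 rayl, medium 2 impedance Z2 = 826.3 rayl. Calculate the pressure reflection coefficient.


Given values:
  Z1 = 254.1 rayl, Z2 = 826.3 rayl
Formula: R = (Z2 - Z1) / (Z2 + Z1)
Numerator: Z2 - Z1 = 826.3 - 254.1 = 572.2
Denominator: Z2 + Z1 = 826.3 + 254.1 = 1080.4
R = 572.2 / 1080.4 = 0.5296

0.5296


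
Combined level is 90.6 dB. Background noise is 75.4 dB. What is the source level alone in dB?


Given values:
  L_total = 90.6 dB, L_bg = 75.4 dB
Formula: L_source = 10 * log10(10^(L_total/10) - 10^(L_bg/10))
Convert to linear:
  10^(90.6/10) = 1148153621.4969
  10^(75.4/10) = 34673685.0453
Difference: 1148153621.4969 - 34673685.0453 = 1113479936.4516
L_source = 10 * log10(1113479936.4516) = 90.47

90.47 dB


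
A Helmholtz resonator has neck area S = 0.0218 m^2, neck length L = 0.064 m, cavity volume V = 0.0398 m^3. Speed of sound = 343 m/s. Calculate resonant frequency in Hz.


Given values:
  S = 0.0218 m^2, L = 0.064 m, V = 0.0398 m^3, c = 343 m/s
Formula: f = (c / (2*pi)) * sqrt(S / (V * L))
Compute V * L = 0.0398 * 0.064 = 0.0025472
Compute S / (V * L) = 0.0218 / 0.0025472 = 8.5584
Compute sqrt(8.5584) = 2.925474
Compute c / (2*pi) = 343 / 6.283185 = 54.590148
f = 54.590148 * 2.925474 = 159.7

159.7 Hz


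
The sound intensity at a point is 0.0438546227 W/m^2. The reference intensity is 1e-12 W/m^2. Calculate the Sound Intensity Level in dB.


Given values:
  I = 0.0438546227 W/m^2
  I_ref = 1e-12 W/m^2
Formula: SIL = 10 * log10(I / I_ref)
Compute ratio: I / I_ref = 43854622700
Compute log10: log10(43854622700) = 10.642015
Multiply: SIL = 10 * 10.642015 = 106.42

106.42 dB


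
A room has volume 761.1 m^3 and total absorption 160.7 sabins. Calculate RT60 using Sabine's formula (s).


Given values:
  V = 761.1 m^3
  A = 160.7 sabins
Formula: RT60 = 0.161 * V / A
Numerator: 0.161 * 761.1 = 122.5371
RT60 = 122.5371 / 160.7 = 0.763

0.763 s


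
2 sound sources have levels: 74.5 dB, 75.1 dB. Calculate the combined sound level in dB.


Formula: L_total = 10 * log10( sum(10^(Li/10)) )
  Source 1: 10^(74.5/10) = 28183829.3126
  Source 2: 10^(75.1/10) = 32359365.693
Sum of linear values = 60543195.0056
L_total = 10 * log10(60543195.0056) = 77.82

77.82 dB


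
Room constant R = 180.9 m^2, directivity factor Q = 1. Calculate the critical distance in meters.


Given values:
  R = 180.9 m^2, Q = 1
Formula: d_c = 0.141 * sqrt(Q * R)
Compute Q * R = 1 * 180.9 = 180.9
Compute sqrt(180.9) = 13.4499
d_c = 0.141 * 13.4499 = 1.896

1.896 m


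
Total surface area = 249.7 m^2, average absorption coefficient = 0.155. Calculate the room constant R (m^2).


Given values:
  S = 249.7 m^2, alpha = 0.155
Formula: R = S * alpha / (1 - alpha)
Numerator: 249.7 * 0.155 = 38.7035
Denominator: 1 - 0.155 = 0.845
R = 38.7035 / 0.845 = 45.8

45.8 m^2


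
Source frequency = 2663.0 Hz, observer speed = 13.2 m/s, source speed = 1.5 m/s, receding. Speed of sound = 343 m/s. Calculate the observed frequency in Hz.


Given values:
  f_s = 2663.0 Hz, v_o = 13.2 m/s, v_s = 1.5 m/s
  Direction: receding
Formula: f_o = f_s * (c - v_o) / (c + v_s)
Numerator: c - v_o = 343 - 13.2 = 329.8
Denominator: c + v_s = 343 + 1.5 = 344.5
f_o = 2663.0 * 329.8 / 344.5 = 2549.37

2549.37 Hz


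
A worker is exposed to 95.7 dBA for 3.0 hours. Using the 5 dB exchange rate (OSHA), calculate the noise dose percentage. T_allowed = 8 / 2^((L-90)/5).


Given values:
  L = 95.7 dBA, T = 3.0 hours
Formula: T_allowed = 8 / 2^((L - 90) / 5)
Compute exponent: (95.7 - 90) / 5 = 1.14
Compute 2^(1.14) = 2.20381
T_allowed = 8 / 2.20381 = 3.630077 hours
Dose = (T / T_allowed) * 100
Dose = (3.0 / 3.630077) * 100 = 82.64

82.64 %


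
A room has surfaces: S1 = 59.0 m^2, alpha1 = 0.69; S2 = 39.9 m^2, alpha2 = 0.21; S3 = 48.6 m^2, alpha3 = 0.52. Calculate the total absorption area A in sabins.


Given surfaces:
  Surface 1: 59.0 * 0.69 = 40.71
  Surface 2: 39.9 * 0.21 = 8.379
  Surface 3: 48.6 * 0.52 = 25.272
Formula: A = sum(Si * alpha_i)
A = 40.71 + 8.379 + 25.272
A = 74.36

74.36 sabins


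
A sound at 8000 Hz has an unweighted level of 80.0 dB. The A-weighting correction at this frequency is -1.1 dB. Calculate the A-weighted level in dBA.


Given values:
  SPL = 80.0 dB
  A-weighting at 8000 Hz = -1.1 dB
Formula: L_A = SPL + A_weight
L_A = 80.0 + (-1.1)
L_A = 78.9

78.9 dBA


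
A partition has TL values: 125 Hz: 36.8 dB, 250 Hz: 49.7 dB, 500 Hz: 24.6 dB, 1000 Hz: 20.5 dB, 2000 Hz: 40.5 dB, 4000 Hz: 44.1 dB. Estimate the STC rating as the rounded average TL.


Given TL values at each frequency:
  125 Hz: 36.8 dB
  250 Hz: 49.7 dB
  500 Hz: 24.6 dB
  1000 Hz: 20.5 dB
  2000 Hz: 40.5 dB
  4000 Hz: 44.1 dB
Formula: STC ~ round(average of TL values)
Sum = 36.8 + 49.7 + 24.6 + 20.5 + 40.5 + 44.1 = 216.2
Average = 216.2 / 6 = 36.03
Rounded: 36

36


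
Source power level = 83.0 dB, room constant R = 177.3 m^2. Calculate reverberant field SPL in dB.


Given values:
  Lw = 83.0 dB, R = 177.3 m^2
Formula: SPL = Lw + 10 * log10(4 / R)
Compute 4 / R = 4 / 177.3 = 0.022561
Compute 10 * log10(0.022561) = -16.4664
SPL = 83.0 + (-16.4664) = 66.53

66.53 dB


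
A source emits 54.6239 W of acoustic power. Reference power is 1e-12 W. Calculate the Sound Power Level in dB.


Given values:
  W = 54.6239 W
  W_ref = 1e-12 W
Formula: SWL = 10 * log10(W / W_ref)
Compute ratio: W / W_ref = 54623900000000
Compute log10: log10(54623900000000) = 13.737383
Multiply: SWL = 10 * 13.737383 = 137.37

137.37 dB


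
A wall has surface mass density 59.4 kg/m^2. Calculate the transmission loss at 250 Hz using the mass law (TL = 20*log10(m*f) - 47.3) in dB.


Given values:
  m = 59.4 kg/m^2, f = 250 Hz
Formula: TL = 20 * log10(m * f) - 47.3
Compute m * f = 59.4 * 250 = 14850.0
Compute log10(14850.0) = 4.171726
Compute 20 * 4.171726 = 83.4345
TL = 83.4345 - 47.3 = 36.13

36.13 dB


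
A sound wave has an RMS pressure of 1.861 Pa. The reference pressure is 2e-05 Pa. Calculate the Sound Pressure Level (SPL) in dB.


Given values:
  p = 1.861 Pa
  p_ref = 2e-05 Pa
Formula: SPL = 20 * log10(p / p_ref)
Compute ratio: p / p_ref = 1.861 / 2e-05 = 93050
Compute log10: log10(93050) = 4.968716
Multiply: SPL = 20 * 4.968716 = 99.37

99.37 dB


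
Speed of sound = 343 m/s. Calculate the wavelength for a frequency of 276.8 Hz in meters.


Given values:
  c = 343 m/s, f = 276.8 Hz
Formula: lambda = c / f
lambda = 343 / 276.8
lambda = 1.2392

1.2392 m


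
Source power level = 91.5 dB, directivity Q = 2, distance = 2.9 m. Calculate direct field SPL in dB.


Given values:
  Lw = 91.5 dB, Q = 2, r = 2.9 m
Formula: SPL = Lw + 10 * log10(Q / (4 * pi * r^2))
Compute 4 * pi * r^2 = 4 * pi * 2.9^2 = 105.6832
Compute Q / denom = 2 / 105.6832 = 0.01892448
Compute 10 * log10(0.01892448) = -17.2298
SPL = 91.5 + (-17.2298) = 74.27

74.27 dB


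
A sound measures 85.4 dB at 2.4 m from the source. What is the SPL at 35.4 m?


Given values:
  SPL1 = 85.4 dB, r1 = 2.4 m, r2 = 35.4 m
Formula: SPL2 = SPL1 - 20 * log10(r2 / r1)
Compute ratio: r2 / r1 = 35.4 / 2.4 = 14.75
Compute log10: log10(14.75) = 1.168792
Compute drop: 20 * 1.168792 = 23.3758
SPL2 = 85.4 - 23.3758 = 62.02

62.02 dB


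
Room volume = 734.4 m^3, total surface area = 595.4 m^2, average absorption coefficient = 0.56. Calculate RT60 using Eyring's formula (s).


Given values:
  V = 734.4 m^3, S = 595.4 m^2, alpha = 0.56
Formula: RT60 = 0.161 * V / (-S * ln(1 - alpha))
Compute ln(1 - 0.56) = ln(0.44) = -0.820981
Denominator: -595.4 * -0.820981 = 488.8121
Numerator: 0.161 * 734.4 = 118.2384
RT60 = 118.2384 / 488.8121 = 0.242

0.242 s


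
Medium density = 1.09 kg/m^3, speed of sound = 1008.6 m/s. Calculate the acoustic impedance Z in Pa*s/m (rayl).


Given values:
  rho = 1.09 kg/m^3
  c = 1008.6 m/s
Formula: Z = rho * c
Z = 1.09 * 1008.6
Z = 1099.37

1099.37 rayl


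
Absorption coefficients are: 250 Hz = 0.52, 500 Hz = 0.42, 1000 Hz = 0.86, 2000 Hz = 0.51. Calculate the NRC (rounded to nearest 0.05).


Given values:
  a_250 = 0.52, a_500 = 0.42
  a_1000 = 0.86, a_2000 = 0.51
Formula: NRC = (a250 + a500 + a1000 + a2000) / 4
Sum = 0.52 + 0.42 + 0.86 + 0.51 = 2.31
NRC = 2.31 / 4 = 0.5775
Rounded to nearest 0.05: 0.6

0.6


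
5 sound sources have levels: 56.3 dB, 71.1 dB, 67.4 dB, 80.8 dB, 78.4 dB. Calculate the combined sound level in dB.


Formula: L_total = 10 * log10( sum(10^(Li/10)) )
  Source 1: 10^(56.3/10) = 426579.5188
  Source 2: 10^(71.1/10) = 12882495.5169
  Source 3: 10^(67.4/10) = 5495408.7386
  Source 4: 10^(80.8/10) = 120226443.4617
  Source 5: 10^(78.4/10) = 69183097.0919
Sum of linear values = 208214024.3279
L_total = 10 * log10(208214024.3279) = 83.19

83.19 dB
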